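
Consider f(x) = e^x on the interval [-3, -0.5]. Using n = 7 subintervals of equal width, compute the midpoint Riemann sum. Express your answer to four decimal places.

0.5538

Δx = (-0.5 − (-3))/7 = 5/14.
Midpoints: -79/28, -69/28, -59/28, -1.75, -39/28, -29/28, -19/28.
f(-79/28) ≈ 0.0595, f(-69/28) ≈ 0.0851, f(-59/28) ≈ 0.1216, f(-1.75) ≈ 0.1738, f(-39/28) ≈ 0.2484, f(-29/28) ≈ 0.3550, f(-19/28) ≈ 0.5073.
Sum = Δx · [f(-79/28) + f(-69/28) + f(-59/28) + ...].
Sum ≈ 0.5538.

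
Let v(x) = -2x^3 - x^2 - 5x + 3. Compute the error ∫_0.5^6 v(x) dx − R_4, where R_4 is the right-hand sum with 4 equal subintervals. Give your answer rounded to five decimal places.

Exact integral: ∫_0.5^6 v(x) dx ≈ -792.8020833.
R_4 ≈ -1168.6425781.
Error ≈ -792.8020833 − (-1168.6425781) ≈ 375.84049.

375.84049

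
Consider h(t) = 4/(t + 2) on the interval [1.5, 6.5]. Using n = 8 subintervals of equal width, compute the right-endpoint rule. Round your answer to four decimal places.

3.3479

Δt = (6.5 − 1.5)/8 = 0.625.
Right endpoints: 2.125, 2.75, 3.375, 4, 4.625, 5.25, 5.875, 6.5.
h(2.125) = 32/33, h(2.75) = 16/19, h(3.375) = 32/43, h(4) = 2/3, h(4.625) = 32/53, h(5.25) = 16/29, h(5.875) = 32/63, h(6.5) = 8/17.
Sum = Δt · [h(2.125) + h(2.75) + h(3.375) + ...].
Sum ≈ 3.3479.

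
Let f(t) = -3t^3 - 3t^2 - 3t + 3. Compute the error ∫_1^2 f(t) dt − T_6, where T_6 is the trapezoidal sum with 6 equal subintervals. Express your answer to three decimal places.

Exact integral: ∫_1^2 f(t) dt = -19.75.
T_6 ≈ -19.82639.
Error ≈ -19.75 − (-19.82639) ≈ 0.076.

0.076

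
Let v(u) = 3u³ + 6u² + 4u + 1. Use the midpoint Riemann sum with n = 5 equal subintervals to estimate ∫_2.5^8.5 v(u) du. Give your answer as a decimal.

5180.79

Δu = (8.5 − 2.5)/5 = 1.2.
Midpoints: 3.1, 4.3, 5.5, 6.7, 7.9.
v(3.1) = 160.433, v(4.3) = 367.661, v(5.5) = 703.625, v(6.7) = 1199.429, v(7.9) = 1886.177.
Sum = Δu · [v(3.1) + v(4.3) + v(5.5) + v(6.7) + v(7.9)].
Sum = 5180.79.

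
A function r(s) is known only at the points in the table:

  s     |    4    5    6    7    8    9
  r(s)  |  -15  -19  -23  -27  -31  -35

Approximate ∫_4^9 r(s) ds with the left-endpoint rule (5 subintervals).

Δs = 1.
Sum = 1·[(-15) + (-19) + (-23) + (-27) + (-31)] = -115.

-115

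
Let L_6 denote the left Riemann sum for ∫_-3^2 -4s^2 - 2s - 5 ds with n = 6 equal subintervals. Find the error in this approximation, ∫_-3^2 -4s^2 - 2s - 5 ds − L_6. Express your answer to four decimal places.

6.4815

Exact integral: ∫_-3^2 f(s) ds ≈ -66.666667.
L_6 ≈ -73.148148.
Error ≈ -66.666667 − (-73.148148) ≈ 6.4815.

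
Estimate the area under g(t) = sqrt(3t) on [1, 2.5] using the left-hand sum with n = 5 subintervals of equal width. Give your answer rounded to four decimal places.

3.2563

Δt = (2.5 − 1)/5 = 0.3.
Left endpoints: 1, 1.3, 1.6, 1.9, 2.2.
g(1) ≈ 1.7321, g(1.3) ≈ 1.9748, g(1.6) ≈ 2.1909, g(1.9) ≈ 2.3875, g(2.2) ≈ 2.5690.
Sum = Δt · [g(1) + g(1.3) + g(1.6) + g(1.9) + g(2.2)].
Sum ≈ 3.2563.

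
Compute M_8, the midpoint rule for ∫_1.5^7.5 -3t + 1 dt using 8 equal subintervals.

-75

Δt = (7.5 − 1.5)/8 = 0.75.
Midpoints: 1.875, 2.625, 3.375, 4.125, 4.875, 5.625, 6.375, 7.125.
f(1.875) = -4.625, f(2.625) = -6.875, f(3.375) = -9.125, f(4.125) = -11.375, f(4.875) = -13.625, f(5.625) = -15.875, f(6.375) = -18.125, f(7.125) = -20.375.
Sum = Δt · [f(1.875) + f(2.625) + f(3.375) + ...].
Sum = -75.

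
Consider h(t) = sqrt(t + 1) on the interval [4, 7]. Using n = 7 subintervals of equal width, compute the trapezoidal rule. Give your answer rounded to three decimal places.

Δt = (7 − 4)/7 = 3/7.
h(4) ≈ 2.236, h(31/7) ≈ 2.330, h(34/7) ≈ 2.420, h(37/7) ≈ 2.507, h(40/7) ≈ 2.591, h(43/7) ≈ 2.673, h(46/7) ≈ 2.752, h(7) ≈ 2.828.
T_7 = (Δt/2)·[h(t_0) + 2h(t_1) + ... + 2h(t_{6}) + h(t_7)].
Sum ≈ 7.631.

7.631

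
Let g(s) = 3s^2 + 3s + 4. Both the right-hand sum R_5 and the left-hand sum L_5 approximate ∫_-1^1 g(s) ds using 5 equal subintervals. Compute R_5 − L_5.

2.4

R_5 = 11.36.
L_5 = 8.96.
R_5 − L_5 = 2.4.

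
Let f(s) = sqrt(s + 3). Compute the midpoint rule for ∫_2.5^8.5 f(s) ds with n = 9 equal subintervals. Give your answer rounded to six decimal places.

17.401053

Δs = (8.5 − 2.5)/9 = 2/3.
Midpoints: 17/6, 3.5, 25/6, 29/6, 5.5, 37/6, 41/6, 7.5, 49/6.
f(17/6) ≈ 2.415229, f(3.5) ≈ 2.549510, f(25/6) ≈ 2.677063, f(29/6) ≈ 2.798809, f(5.5) ≈ 2.915476, f(37/6) ≈ 3.027650, f(41/6) ≈ 3.135815, f(7.5) ≈ 3.240370, f(49/6) ≈ 3.341656.
Sum = Δs · [f(17/6) + f(3.5) + f(25/6) + ...].
Sum ≈ 17.401053.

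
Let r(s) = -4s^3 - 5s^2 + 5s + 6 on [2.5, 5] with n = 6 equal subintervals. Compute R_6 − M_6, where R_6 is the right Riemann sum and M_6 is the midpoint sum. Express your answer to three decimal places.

R_6 ≈ -818.04398.
M_6 ≈ -704.54572.
R_6 − M_6 ≈ -113.498.

-113.498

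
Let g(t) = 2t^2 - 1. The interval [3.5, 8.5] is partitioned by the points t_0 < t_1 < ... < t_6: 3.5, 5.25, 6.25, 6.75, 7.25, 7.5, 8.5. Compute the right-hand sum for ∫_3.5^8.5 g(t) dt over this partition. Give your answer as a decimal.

Subinterval widths: 1.75, 1, 0.5, 0.5, 0.25, 1.
Right endpoints: 5.25, 6.25, 6.75, 7.25, 7.5, 8.5.
g(5.25) = 54.125, g(6.25) = 77.125, g(6.75) = 90.125, g(7.25) = 104.125, g(7.5) = 111.5, g(8.5) = 143.5.
Sum = Σ Δt_i · g(t_i).
Sum = 440.34375.

440.34375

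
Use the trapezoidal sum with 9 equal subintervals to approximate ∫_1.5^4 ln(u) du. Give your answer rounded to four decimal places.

Δu = (4 − 1.5)/9 = 5/18.
f(1.5) ≈ 0.4055, f(16/9) ≈ 0.5754, f(37/18) ≈ 0.7205, f(7/3) ≈ 0.8473, f(47/18) ≈ 0.9598, f(26/9) ≈ 1.0609, f(19/6) ≈ 1.1527, f(31/9) ≈ 1.2368, f(67/18) ≈ 1.3143, f(4) ≈ 1.3863.
T_9 = (Δu/2)·[f(u_0) + 2f(u_1) + ... + 2f(u_{8}) + f(u_9)].
Sum ≈ 2.4343.

2.4343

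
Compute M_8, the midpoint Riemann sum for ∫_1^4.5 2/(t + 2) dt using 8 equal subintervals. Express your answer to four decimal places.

1.5450

Δt = (4.5 − 1)/8 = 0.4375.
Midpoints: 1.21875, 1.65625, 2.09375, 2.53125, 2.96875, 3.40625, 3.84375, 4.28125.
f(1.21875) = 64/103, f(1.65625) = 64/117, f(2.09375) = 64/131, f(2.53125) = 64/145, f(2.96875) = 64/159, f(3.40625) = 64/173, f(3.84375) = 64/187, f(4.28125) = 64/201.
Sum = Δt · [f(1.21875) + f(1.65625) + f(2.09375) + ...].
Sum ≈ 1.5450.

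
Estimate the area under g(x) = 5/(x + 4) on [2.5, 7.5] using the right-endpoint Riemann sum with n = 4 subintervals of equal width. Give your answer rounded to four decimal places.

Δx = (7.5 − 2.5)/4 = 1.25.
Right endpoints: 3.75, 5, 6.25, 7.5.
g(3.75) = 20/31, g(5) = 5/9, g(6.25) = 20/41, g(7.5) = 10/23.
Sum = Δx · [g(3.75) + g(5) + g(6.25) + g(7.5)].
Sum ≈ 2.6541.

2.6541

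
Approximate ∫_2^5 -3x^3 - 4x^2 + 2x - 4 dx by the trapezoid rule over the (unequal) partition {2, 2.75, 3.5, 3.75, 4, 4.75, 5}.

Subinterval widths: 0.75, 0.75, 0.25, 0.25, 0.75, 0.25.
f(2) = -40, f(2.75) = -91.140625, f(3.5) = -174.625, f(3.75) = -210.953125, f(4) = -252, f(4.75) = -406.265625, f(5) = -469.
On each subinterval the trapezoid contributes (Δx_i/2)·[f(x_{i-1}) + f(x_i)].
Sum = -611.1640625.

-611.1640625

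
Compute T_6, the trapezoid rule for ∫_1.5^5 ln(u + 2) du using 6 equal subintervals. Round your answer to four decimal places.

5.7327

Δu = (5 − 1.5)/6 = 7/12.
f(1.5) ≈ 1.2528, f(25/12) ≈ 1.4069, f(8/3) ≈ 1.5404, f(3.25) ≈ 1.6582, f(23/6) ≈ 1.7636, f(53/12) ≈ 1.8589, f(5) ≈ 1.9459.
T_6 = (Δu/2)·[f(u_0) + 2f(u_1) + ... + 2f(u_{5}) + f(u_6)].
Sum ≈ 5.7327.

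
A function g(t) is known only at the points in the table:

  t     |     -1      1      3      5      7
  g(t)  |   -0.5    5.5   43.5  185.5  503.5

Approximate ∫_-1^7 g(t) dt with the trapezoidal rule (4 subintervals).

Δt = 2.
T_4 = (2/2)·[(-0.5) + 2·5.5 + 2·43.5 + 2·185.5 + 503.5] = 972.

972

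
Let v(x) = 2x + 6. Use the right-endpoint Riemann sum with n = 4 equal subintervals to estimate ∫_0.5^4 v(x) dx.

39.8125

Δx = (4 − 0.5)/4 = 0.875.
Right endpoints: 1.375, 2.25, 3.125, 4.
v(1.375) = 8.75, v(2.25) = 10.5, v(3.125) = 12.25, v(4) = 14.
Sum = Δx · [v(1.375) + v(2.25) + v(3.125) + v(4)].
Sum = 39.8125.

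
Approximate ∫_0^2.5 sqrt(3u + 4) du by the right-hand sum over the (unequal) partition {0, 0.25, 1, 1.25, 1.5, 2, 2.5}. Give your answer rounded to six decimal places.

7.230737

Subinterval widths: 0.25, 0.75, 0.25, 0.25, 0.5, 0.5.
Right endpoints: 0.25, 1, 1.25, 1.5, 2, 2.5.
f(0.25) ≈ 2.179449, f(1) ≈ 2.645751, f(1.25) ≈ 2.783882, f(1.5) ≈ 2.915476, f(2) ≈ 3.162278, f(2.5) ≈ 3.391165.
Sum = Σ Δu_i · f(u_i).
Sum ≈ 7.230737.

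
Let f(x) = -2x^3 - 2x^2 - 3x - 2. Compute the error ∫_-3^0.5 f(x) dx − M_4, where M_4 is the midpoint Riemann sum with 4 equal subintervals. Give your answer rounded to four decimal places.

Exact integral: ∫_-3^0.5 f(x) dx ≈ 28.510417.
M_4 ≈ 27.282227.
Error ≈ 28.510417 − 27.282227 ≈ 1.2282.

1.2282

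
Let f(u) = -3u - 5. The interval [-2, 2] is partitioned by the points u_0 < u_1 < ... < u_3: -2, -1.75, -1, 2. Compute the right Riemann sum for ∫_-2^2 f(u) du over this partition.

-34.4375

Subinterval widths: 0.25, 0.75, 3.
Right endpoints: -1.75, -1, 2.
f(-1.75) = 0.25, f(-1) = -2, f(2) = -11.
Sum = Σ Δu_i · f(u_i).
Sum = -34.4375.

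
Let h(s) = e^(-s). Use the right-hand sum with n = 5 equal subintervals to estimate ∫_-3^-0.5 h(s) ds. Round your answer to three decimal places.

Δs = (-0.5 − (-3))/5 = 0.5.
Right endpoints: -2.5, -2, -1.5, -1, -0.5.
h(-2.5) ≈ 12.182, h(-2) ≈ 7.389, h(-1.5) ≈ 4.482, h(-1) ≈ 2.718, h(-0.5) ≈ 1.649.
Sum = Δs · [h(-2.5) + h(-2) + h(-1.5) + h(-1) + h(-0.5)].
Sum ≈ 14.210.

14.210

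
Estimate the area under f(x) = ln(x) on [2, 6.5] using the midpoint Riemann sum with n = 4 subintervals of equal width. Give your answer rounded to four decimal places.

6.2982

Δx = (6.5 − 2)/4 = 1.125.
Midpoints: 2.5625, 3.6875, 4.8125, 5.9375.
f(2.5625) ≈ 0.9410, f(3.6875) ≈ 1.3049, f(4.8125) ≈ 1.5712, f(5.9375) ≈ 1.7813.
Sum = Δx · [f(2.5625) + f(3.6875) + f(4.8125) + f(5.9375)].
Sum ≈ 6.2982.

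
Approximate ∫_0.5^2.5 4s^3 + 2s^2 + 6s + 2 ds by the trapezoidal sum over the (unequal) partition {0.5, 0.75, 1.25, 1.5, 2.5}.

76.03125

Subinterval widths: 0.25, 0.5, 0.25, 1.
f(0.5) = 6, f(0.75) = 9.3125, f(1.25) = 20.4375, f(1.5) = 29, f(2.5) = 92.
On each subinterval the trapezoid contributes (Δs_i/2)·[f(s_{i-1}) + f(s_i)].
Sum = 76.03125.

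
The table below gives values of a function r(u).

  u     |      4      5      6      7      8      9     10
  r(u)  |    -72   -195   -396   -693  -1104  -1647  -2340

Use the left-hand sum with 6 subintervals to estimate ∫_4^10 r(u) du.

-4107

Δu = 1.
Sum = 1·[(-72) + (-195) + (-396) + (-693) + (-1104) + (-1647)] = -4107.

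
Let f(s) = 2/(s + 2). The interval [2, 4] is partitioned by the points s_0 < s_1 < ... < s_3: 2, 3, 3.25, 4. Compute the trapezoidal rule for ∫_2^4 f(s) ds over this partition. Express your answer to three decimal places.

0.815

Subinterval widths: 1, 0.25, 0.75.
f(2) = 0.5, f(3) = 0.4, f(3.25) = 8/21, f(4) = 1/3.
On each subinterval the trapezoid contributes (Δs_i/2)·[f(s_{i-1}) + f(s_i)].
Sum ≈ 0.815.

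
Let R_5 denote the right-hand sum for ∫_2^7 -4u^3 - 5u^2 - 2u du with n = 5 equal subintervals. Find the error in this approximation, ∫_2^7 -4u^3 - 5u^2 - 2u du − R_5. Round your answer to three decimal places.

Exact integral: ∫_2^7 f(u) du ≈ -2988.33333.
R_5 = -3825.
Error ≈ -2988.33333 − (-3825) ≈ 836.667.

836.667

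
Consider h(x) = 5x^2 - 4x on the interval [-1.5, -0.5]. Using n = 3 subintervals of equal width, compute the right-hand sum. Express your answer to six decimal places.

7.175926

Δx = (-0.5 − (-1.5))/3 = 1/3.
Right endpoints: -7/6, -5/6, -0.5.
h(-7/6) = 413/36, h(-5/6) = 245/36, h(-0.5) = 3.25.
Sum = Δx · [h(-7/6) + h(-5/6) + h(-0.5)].
Sum ≈ 7.175926.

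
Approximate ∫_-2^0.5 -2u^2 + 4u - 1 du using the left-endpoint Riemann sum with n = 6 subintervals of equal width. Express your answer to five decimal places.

-19.20718

Δu = (0.5 − (-2))/6 = 5/12.
Left endpoints: -2, -19/12, -7/6, -0.75, -1/3, 1/12.
f(-2) = -17, f(-19/12) = -889/72, f(-7/6) = -151/18, f(-0.75) = -5.125, f(-1/3) = -23/9, f(1/12) = -49/72.
Sum = Δu · [f(-2) + f(-19/12) + f(-7/6) + ...].
Sum ≈ -19.20718.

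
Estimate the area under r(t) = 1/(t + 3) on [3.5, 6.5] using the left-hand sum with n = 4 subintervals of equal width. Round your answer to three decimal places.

Δt = (6.5 − 3.5)/4 = 0.75.
Left endpoints: 3.5, 4.25, 5, 5.75.
r(3.5) = 2/13, r(4.25) = 4/29, r(5) = 0.125, r(5.75) = 4/35.
Sum = Δt · [r(3.5) + r(4.25) + r(5) + r(5.75)].
Sum ≈ 0.398.

0.398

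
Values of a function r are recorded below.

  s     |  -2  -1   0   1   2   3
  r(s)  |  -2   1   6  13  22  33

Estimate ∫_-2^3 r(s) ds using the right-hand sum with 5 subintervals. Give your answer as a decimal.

Δs = 1.
Sum = 1·[1 + 6 + 13 + 22 + 33] = 75.

75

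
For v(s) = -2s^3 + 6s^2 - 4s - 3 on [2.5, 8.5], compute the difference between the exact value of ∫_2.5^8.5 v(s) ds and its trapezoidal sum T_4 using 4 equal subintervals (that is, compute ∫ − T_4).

Exact integral: ∫_2.5^8.5 v(s) ds = -1543.5.
T_4 = -1604.25.
Error = -1543.5 − (-1604.25) = 60.75.

60.75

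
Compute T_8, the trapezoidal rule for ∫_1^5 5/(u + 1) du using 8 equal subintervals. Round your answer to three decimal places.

5.516

Δu = (5 − 1)/8 = 0.5.
f(1) = 2.5, f(1.5) = 2, f(2) = 5/3, f(2.5) = 10/7, f(3) = 1.25, f(3.5) = 10/9, f(4) = 1, f(4.5) = 10/11, f(5) = 5/6.
T_8 = (Δu/2)·[f(u_0) + 2f(u_1) + ... + 2f(u_{7}) + f(u_8)].
Sum ≈ 5.516.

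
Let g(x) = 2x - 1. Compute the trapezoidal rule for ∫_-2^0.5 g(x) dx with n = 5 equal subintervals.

Δx = (0.5 − (-2))/5 = 0.5.
g(-2) = -5, g(-1.5) = -4, g(-1) = -3, g(-0.5) = -2, g(0) = -1, g(0.5) = 0.
T_5 = (Δx/2)·[g(x_0) + 2g(x_1) + ... + 2g(x_{4}) + g(x_5)].
Sum = -6.25.

-6.25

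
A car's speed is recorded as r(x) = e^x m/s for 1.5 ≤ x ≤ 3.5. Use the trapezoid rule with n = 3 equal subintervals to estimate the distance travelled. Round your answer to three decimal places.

29.686

Δx = (3.5 − 1.5)/3 = 2/3.
r(1.5) ≈ 4.482, r(13/6) ≈ 8.729, r(17/6) ≈ 17.002, r(3.5) ≈ 33.115.
T_3 = (Δx/2)·[r(x_0) + 2r(x_1) + 2r(x_2) + r(x_3)].
Sum ≈ 29.686.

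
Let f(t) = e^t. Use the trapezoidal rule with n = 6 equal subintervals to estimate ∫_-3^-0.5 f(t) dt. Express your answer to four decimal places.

0.5648

Δt = (-0.5 − (-3))/6 = 5/12.
f(-3) ≈ 0.0498, f(-31/12) ≈ 0.0755, f(-13/6) ≈ 0.1146, f(-1.75) ≈ 0.1738, f(-4/3) ≈ 0.2636, f(-11/12) ≈ 0.3998, f(-0.5) ≈ 0.6065.
T_6 = (Δt/2)·[f(t_0) + 2f(t_1) + ... + 2f(t_{5}) + f(t_6)].
Sum ≈ 0.5648.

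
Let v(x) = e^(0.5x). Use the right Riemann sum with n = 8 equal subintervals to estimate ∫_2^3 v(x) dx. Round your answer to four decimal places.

Δx = (3 − 2)/8 = 0.125.
Right endpoints: 2.125, 2.25, 2.375, 2.5, 2.625, 2.75, 2.875, 3.
v(2.125) ≈ 2.8936, v(2.25) ≈ 3.0802, v(2.375) ≈ 3.2789, v(2.5) ≈ 3.4903, v(2.625) ≈ 3.7155, v(2.75) ≈ 3.9551, v(2.875) ≈ 4.2102, v(3) ≈ 4.4817.
Sum = Δx · [v(2.125) + v(2.25) + v(2.375) + ...].
Sum ≈ 3.6382.

3.6382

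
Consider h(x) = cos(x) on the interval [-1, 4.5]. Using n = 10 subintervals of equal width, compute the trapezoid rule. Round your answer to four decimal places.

Δx = (4.5 − (-1))/10 = 0.55.
h(-1) ≈ 0.5403, h(-0.45) ≈ 0.9004, h(0.1) ≈ 0.9950, h(0.65) ≈ 0.7961, h(1.2) ≈ 0.3624, h(1.75) ≈ -0.1782, h(2.3) ≈ -0.6663, h(2.85) ≈ -0.9578, h(3.4) ≈ -0.9668, h(3.95) ≈ -0.6907, h(4.5) ≈ -0.2108.
T_10 = (Δx/2)·[h(x_0) + 2h(x_1) + ... + 2h(x_{9}) + h(x_10)].
Sum ≈ -0.1326.

-0.1326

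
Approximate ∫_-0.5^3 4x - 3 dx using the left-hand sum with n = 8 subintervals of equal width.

3.9375

Δx = (3 − (-0.5))/8 = 0.4375.
Left endpoints: -0.5, -0.0625, 0.375, 0.8125, 1.25, 1.6875, 2.125, 2.5625.
f(-0.5) = -5, f(-0.0625) = -3.25, f(0.375) = -1.5, f(0.8125) = 0.25, f(1.25) = 2, f(1.6875) = 3.75, f(2.125) = 5.5, f(2.5625) = 7.25.
Sum = Δx · [f(-0.5) + f(-0.0625) + f(0.375) + ...].
Sum = 3.9375.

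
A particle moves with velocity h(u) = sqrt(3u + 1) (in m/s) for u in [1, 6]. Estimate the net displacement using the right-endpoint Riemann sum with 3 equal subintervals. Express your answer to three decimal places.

Δu = (6 − 1)/3 = 5/3.
Right endpoints: 8/3, 13/3, 6.
h(8/3) ≈ 3.000, h(13/3) ≈ 3.742, h(6) ≈ 4.359.
Sum = Δu · [h(8/3) + h(13/3) + h(6)].
Sum ≈ 18.501.

18.501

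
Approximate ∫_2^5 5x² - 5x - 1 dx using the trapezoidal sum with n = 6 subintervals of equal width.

140.125

Δx = (5 − 2)/6 = 0.5.
f(2) = 9, f(2.5) = 17.75, f(3) = 29, f(3.5) = 42.75, f(4) = 59, f(4.5) = 77.75, f(5) = 99.
T_6 = (Δx/2)·[f(x_0) + 2f(x_1) + ... + 2f(x_{5}) + f(x_6)].
Sum = 140.125.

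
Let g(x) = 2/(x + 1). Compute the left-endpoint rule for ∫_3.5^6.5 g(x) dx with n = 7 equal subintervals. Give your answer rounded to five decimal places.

Δx = (6.5 − 3.5)/7 = 3/7.
Left endpoints: 3.5, 55/14, 61/14, 67/14, 73/14, 79/14, 85/14.
g(3.5) = 4/9, g(55/14) = 28/69, g(61/14) = 28/75, g(67/14) = 28/81, g(73/14) = 28/87, g(79/14) = 28/93, g(85/14) = 28/99.
Sum = Δx · [g(3.5) + g(55/14) + g(61/14) + ...].
Sum ≈ 1.06071.

1.06071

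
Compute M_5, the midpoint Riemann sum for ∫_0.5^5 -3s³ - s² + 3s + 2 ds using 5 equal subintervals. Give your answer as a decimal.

-456.3815625

Δs = (5 − 0.5)/5 = 0.9.
Midpoints: 0.95, 1.85, 2.75, 3.65, 4.55.
f(0.95) = 1.375375, f(1.85) = -14.867375, f(2.75) = -59.703125, f(3.65) = -146.253875, f(4.55) = -287.641625.
Sum = Δs · [f(0.95) + f(1.85) + f(2.75) + f(3.65) + f(4.55)].
Sum = -456.3815625.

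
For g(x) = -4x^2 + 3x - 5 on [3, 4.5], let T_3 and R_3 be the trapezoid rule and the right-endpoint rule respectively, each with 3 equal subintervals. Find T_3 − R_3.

T_3 = -76.375.
R_3 = -86.5.
T_3 − R_3 = 10.125.

10.125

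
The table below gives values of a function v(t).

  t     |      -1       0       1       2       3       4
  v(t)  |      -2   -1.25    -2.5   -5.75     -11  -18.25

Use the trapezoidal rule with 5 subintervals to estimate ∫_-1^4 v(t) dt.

-30.625

Δt = 1.
T_5 = (1/2)·[(-2) + 2·(-1.25) + 2·(-2.5) + 2·(-5.75) + 2·(-11) + (-18.25)] = -30.625.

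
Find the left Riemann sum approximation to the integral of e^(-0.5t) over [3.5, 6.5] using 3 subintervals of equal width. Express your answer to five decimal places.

0.34310

Δt = (6.5 − 3.5)/3 = 1.
Left endpoints: 3.5, 4.5, 5.5.
f(3.5) ≈ 0.17377, f(4.5) ≈ 0.10540, f(5.5) ≈ 0.06393.
Sum = Δt · [f(3.5) + f(4.5) + f(5.5)].
Sum ≈ 0.34310.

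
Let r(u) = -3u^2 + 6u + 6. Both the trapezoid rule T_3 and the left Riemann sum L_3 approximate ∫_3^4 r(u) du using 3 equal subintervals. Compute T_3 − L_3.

T_3 ≈ -10.055556.
L_3 ≈ -7.555556.
T_3 − L_3 = -2.5.

-2.5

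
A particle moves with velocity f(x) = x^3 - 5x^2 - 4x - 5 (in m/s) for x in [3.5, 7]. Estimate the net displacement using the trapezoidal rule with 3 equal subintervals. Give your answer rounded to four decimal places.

Δx = (7 − 3.5)/3 = 7/6.
f(3.5) = -37.375, f(14/3) = -835/27, f(35/6) = 5/216, f(7) = 65.
T_3 = (Δx/2)·[f(x_0) + 2f(x_1) + 2f(x_2) + f(x_3)].
Sum ≈ -19.9387.

-19.9387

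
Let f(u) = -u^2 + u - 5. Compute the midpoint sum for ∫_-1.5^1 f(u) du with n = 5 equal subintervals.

-14.53125

Δu = (1 − (-1.5))/5 = 0.5.
Midpoints: -1.25, -0.75, -0.25, 0.25, 0.75.
f(-1.25) = -7.8125, f(-0.75) = -6.3125, f(-0.25) = -5.3125, f(0.25) = -4.8125, f(0.75) = -4.8125.
Sum = Δu · [f(-1.25) + f(-0.75) + f(-0.25) + f(0.25) + f(0.75)].
Sum = -14.53125.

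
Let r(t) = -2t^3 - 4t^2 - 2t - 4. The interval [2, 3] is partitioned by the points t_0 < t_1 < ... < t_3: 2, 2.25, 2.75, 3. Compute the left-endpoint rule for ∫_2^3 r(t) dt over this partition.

Subinterval widths: 0.25, 0.5, 0.25.
Left endpoints: 2, 2.25, 2.75.
r(2) = -40, r(2.25) = -51.53125, r(2.75) = -81.34375.
Sum = Σ Δt_i · r(t_i).
Sum = -56.1015625.

-56.1015625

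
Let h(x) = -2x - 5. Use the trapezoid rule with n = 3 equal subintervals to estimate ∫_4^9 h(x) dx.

-90

Δx = (9 − 4)/3 = 5/3.
h(4) = -13, h(17/3) = -49/3, h(22/3) = -59/3, h(9) = -23.
T_3 = (Δx/2)·[h(x_0) + 2h(x_1) + 2h(x_2) + h(x_3)].
Sum = -90.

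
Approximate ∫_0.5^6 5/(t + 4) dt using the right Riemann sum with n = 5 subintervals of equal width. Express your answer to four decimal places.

3.6761

Δt = (6 − 0.5)/5 = 1.1.
Right endpoints: 1.6, 2.7, 3.8, 4.9, 6.
f(1.6) = 25/28, f(2.7) = 50/67, f(3.8) = 25/39, f(4.9) = 50/89, f(6) = 0.5.
Sum = Δt · [f(1.6) + f(2.7) + f(3.8) + f(4.9) + f(6)].
Sum ≈ 3.6761.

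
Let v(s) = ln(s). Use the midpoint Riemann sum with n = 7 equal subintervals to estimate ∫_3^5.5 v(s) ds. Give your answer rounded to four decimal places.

Δs = (5.5 − 3)/7 = 5/14.
Midpoints: 89/28, 99/28, 109/28, 4.25, 129/28, 139/28, 149/28.
v(89/28) ≈ 1.1564, v(99/28) ≈ 1.2629, v(109/28) ≈ 1.3591, v(4.25) ≈ 1.4469, v(129/28) ≈ 1.5276, v(139/28) ≈ 1.6023, v(149/28) ≈ 1.6717.
Sum = Δs · [v(89/28) + v(99/28) + v(109/28) + ...].
Sum ≈ 3.5811.

3.5811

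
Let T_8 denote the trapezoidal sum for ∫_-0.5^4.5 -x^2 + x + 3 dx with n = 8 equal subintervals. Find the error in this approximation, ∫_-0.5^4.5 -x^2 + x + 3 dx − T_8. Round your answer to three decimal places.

Exact integral: ∫_-0.5^4.5 f(x) dx ≈ -5.41667.
T_8 = -5.7421875.
Error ≈ -5.41667 − (-5.7421875) ≈ 0.326.

0.326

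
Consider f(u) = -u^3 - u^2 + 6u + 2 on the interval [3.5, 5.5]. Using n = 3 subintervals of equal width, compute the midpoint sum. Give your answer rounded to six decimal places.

-173.342593

Δu = (5.5 − 3.5)/3 = 2/3.
Midpoints: 23/6, 4.5, 31/6.
f(23/6) = -9941/216, f(4.5) = -82.375, f(31/6) = -28429/216.
Sum = Δu · [f(23/6) + f(4.5) + f(31/6)].
Sum ≈ -173.342593.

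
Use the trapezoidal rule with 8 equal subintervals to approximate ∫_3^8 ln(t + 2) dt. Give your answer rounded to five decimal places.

Δt = (8 − 3)/8 = 0.625.
f(3) ≈ 1.60944, f(3.625) ≈ 1.72722, f(4.25) ≈ 1.83258, f(4.875) ≈ 1.92789, f(5.5) ≈ 2.01490, f(6.125) ≈ 2.09495, f(6.75) ≈ 2.16905, f(7.375) ≈ 2.23805, f(8) ≈ 2.30259.
T_8 = (Δt/2)·[f(t_0) + 2f(t_1) + ... + 2f(t_{7}) + f(t_8)].
Sum ≈ 9.97541.

9.97541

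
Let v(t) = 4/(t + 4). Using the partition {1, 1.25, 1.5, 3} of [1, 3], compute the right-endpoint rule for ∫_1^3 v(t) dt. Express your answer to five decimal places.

Subinterval widths: 0.25, 0.25, 1.5.
Right endpoints: 1.25, 1.5, 3.
v(1.25) = 16/21, v(1.5) = 8/11, v(3) = 4/7.
Sum = Σ Δt_i · v(t_i).
Sum ≈ 1.22944.

1.22944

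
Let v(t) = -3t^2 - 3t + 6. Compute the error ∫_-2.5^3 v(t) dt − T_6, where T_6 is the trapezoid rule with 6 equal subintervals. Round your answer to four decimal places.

Exact integral: ∫_-2.5^3 v(t) dt = -13.75.
T_6 ≈ -16.060764.
Error ≈ -13.75 − (-16.060764) ≈ 2.3108.

2.3108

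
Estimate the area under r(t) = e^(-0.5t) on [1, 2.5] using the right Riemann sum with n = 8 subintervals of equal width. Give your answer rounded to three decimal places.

Δt = (2.5 − 1)/8 = 0.1875.
Right endpoints: 1.1875, 1.375, 1.5625, 1.75, 1.9375, 2.125, 2.3125, 2.5.
r(1.1875) ≈ 0.552, r(1.375) ≈ 0.503, r(1.5625) ≈ 0.458, r(1.75) ≈ 0.417, r(1.9375) ≈ 0.380, r(2.125) ≈ 0.346, r(2.3125) ≈ 0.315, r(2.5) ≈ 0.287.
Sum = Δt · [r(1.1875) + r(1.375) + r(1.5625) + ...].
Sum ≈ 0.611.

0.611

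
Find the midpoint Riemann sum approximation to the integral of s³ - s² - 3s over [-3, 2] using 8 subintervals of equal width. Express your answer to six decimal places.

Δs = (2 − (-3))/8 = 0.625.
Midpoints: -2.6875, -2.0625, -1.4375, -0.8125, -0.1875, 0.4375, 1.0625, 1.6875.
f(-2.6875) = -76067/4096, f(-2.0625) = -28017/4096, f(-1.4375) = -2967/4096, f(-0.8125) = 5083/4096, f(-0.1875) = 2133/4096, f(0.4375) = -5817/4096, f(1.0625) = -12767/4096, f(1.6875) = -12717/4096.
Sum = Δs · [f(-2.6875) + f(-2.0625) + f(-1.4375) + ...].
Sum ≈ -20.009766.

-20.009766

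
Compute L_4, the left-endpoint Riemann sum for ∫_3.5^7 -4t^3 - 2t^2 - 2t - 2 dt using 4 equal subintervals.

-1963.36328125

Δt = (7 − 3.5)/4 = 0.875.
Left endpoints: 3.5, 4.375, 5.25, 6.125.
f(3.5) = -205, f(4.375) = -383.9921875, f(5.25) = -646.4375, f(6.125) = -1008.4140625.
Sum = Δt · [f(3.5) + f(4.375) + f(5.25) + f(6.125)].
Sum = -1963.36328125.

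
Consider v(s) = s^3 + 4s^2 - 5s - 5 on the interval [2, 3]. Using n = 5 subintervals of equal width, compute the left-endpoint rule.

Δs = (3 − 2)/5 = 0.2.
Left endpoints: 2, 2.2, 2.4, 2.6, 2.8.
v(2) = 9, v(2.2) = 14.008, v(2.4) = 19.864, v(2.6) = 26.616, v(2.8) = 34.312.
Sum = Δs · [v(2) + v(2.2) + v(2.4) + v(2.6) + v(2.8)].
Sum = 20.76.

20.76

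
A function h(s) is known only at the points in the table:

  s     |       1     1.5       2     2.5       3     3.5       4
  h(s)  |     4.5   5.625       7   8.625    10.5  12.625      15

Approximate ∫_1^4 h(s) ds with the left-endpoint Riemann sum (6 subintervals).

Δs = 0.5.
Sum = 0.5·[4.5 + 5.625 + 7 + 8.625 + 10.5 + 12.625] = 24.4375.

24.4375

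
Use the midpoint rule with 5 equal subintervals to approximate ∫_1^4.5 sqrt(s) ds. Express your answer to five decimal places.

Δs = (4.5 − 1)/5 = 0.7.
Midpoints: 1.35, 2.05, 2.75, 3.45, 4.15.
f(1.35) ≈ 1.16190, f(2.05) ≈ 1.43178, f(2.75) ≈ 1.65831, f(3.45) ≈ 1.85742, f(4.15) ≈ 2.03715.
Sum = Δs · [f(1.35) + f(2.05) + f(2.75) + f(3.45) + f(4.15)].
Sum ≈ 5.70259.

5.70259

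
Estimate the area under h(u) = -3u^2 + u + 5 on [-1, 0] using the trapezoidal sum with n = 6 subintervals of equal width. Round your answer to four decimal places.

Δu = (0 − (-1))/6 = 1/6.
h(-1) = 1, h(-5/6) = 25/12, h(-2/3) = 3, h(-0.5) = 3.75, h(-1/3) = 13/3, h(-1/6) = 4.75, h(0) = 5.
T_6 = (Δu/2)·[h(u_0) + 2h(u_1) + ... + 2h(u_{5}) + h(u_6)].
Sum ≈ 3.4861.

3.4861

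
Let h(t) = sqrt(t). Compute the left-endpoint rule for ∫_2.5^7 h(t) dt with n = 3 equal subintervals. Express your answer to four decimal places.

8.8895

Δt = (7 − 2.5)/3 = 1.5.
Left endpoints: 2.5, 4, 5.5.
h(2.5) ≈ 1.5811, h(4) ≈ 2.0000, h(5.5) ≈ 2.3452.
Sum = Δt · [h(2.5) + h(4) + h(5.5)].
Sum ≈ 8.8895.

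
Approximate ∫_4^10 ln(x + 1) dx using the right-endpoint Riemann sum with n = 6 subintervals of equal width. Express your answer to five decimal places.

12.71482

Δx = (10 − 4)/6 = 1.
Right endpoints: 5, 6, 7, 8, 9, 10.
f(5) ≈ 1.79176, f(6) ≈ 1.94591, f(7) ≈ 2.07944, f(8) ≈ 2.19722, f(9) ≈ 2.30259, f(10) ≈ 2.39790.
Sum = Δx · [f(5) + f(6) + f(7) + ...].
Sum ≈ 12.71482.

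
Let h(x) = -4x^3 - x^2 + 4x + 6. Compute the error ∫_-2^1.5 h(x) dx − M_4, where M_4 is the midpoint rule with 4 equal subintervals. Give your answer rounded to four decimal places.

0.4466

Exact integral: ∫_-2^1.5 h(x) dx ≈ 24.645833.
M_4 = 24.19921875.
Error ≈ 24.645833 − 24.19921875 ≈ 0.4466.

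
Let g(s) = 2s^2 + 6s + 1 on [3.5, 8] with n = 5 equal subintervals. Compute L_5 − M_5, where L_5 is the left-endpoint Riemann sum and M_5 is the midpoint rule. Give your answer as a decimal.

-56.9025

L_5 = 414.99.
M_5 = 471.8925.
L_5 − M_5 = -56.9025.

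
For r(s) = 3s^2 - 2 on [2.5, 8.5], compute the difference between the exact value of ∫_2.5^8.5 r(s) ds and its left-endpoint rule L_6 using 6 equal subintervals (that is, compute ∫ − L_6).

Exact integral: ∫_2.5^8.5 r(s) ds = 586.5.
L_6 = 490.5.
Error = 586.5 − 490.5 = 96.

96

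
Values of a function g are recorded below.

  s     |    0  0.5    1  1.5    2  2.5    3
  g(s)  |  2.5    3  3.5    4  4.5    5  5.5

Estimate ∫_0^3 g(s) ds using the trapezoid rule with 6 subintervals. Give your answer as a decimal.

12

Δs = 0.5.
T_6 = (0.5/2)·[2.5 + 2·3 + 2·3.5 + 2·4 + 2·4.5 + 2·5 + 5.5] = 12.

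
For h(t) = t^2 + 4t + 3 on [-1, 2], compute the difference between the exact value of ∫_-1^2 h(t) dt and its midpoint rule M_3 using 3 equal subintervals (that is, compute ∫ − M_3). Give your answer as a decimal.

Exact integral: ∫_-1^2 h(t) dt = 18.
M_3 = 17.75.
Error = 18 − 17.75 = 0.25.

0.25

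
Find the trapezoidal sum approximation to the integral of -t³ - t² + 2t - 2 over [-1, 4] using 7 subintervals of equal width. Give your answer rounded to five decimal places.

-82.75510

Δt = (4 − (-1))/7 = 5/7.
f(-1) = -4, f(-2/7) = -902/343, f(3/7) = -482/343, f(8/7) = -862/343, f(13/7) = -2792/343, f(18/7) = -7022/343, f(23/7) = -14302/343, f(4) = -74.
T_7 = (Δt/2)·[f(t_0) + 2f(t_1) + ... + 2f(t_{6}) + f(t_7)].
Sum ≈ -82.75510.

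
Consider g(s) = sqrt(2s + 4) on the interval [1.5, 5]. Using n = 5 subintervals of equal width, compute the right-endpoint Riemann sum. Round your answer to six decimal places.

11.666701

Δs = (5 − 1.5)/5 = 0.7.
Right endpoints: 2.2, 2.9, 3.6, 4.3, 5.
g(2.2) ≈ 2.898275, g(2.9) ≈ 3.130495, g(3.6) ≈ 3.346640, g(4.3) ≈ 3.549648, g(5) ≈ 3.741657.
Sum = Δs · [g(2.2) + g(2.9) + g(3.6) + g(4.3) + g(5)].
Sum ≈ 11.666701.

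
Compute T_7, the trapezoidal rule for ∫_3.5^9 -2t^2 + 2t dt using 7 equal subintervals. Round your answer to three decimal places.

Δt = (9 − 3.5)/7 = 11/14.
f(3.5) = -17.5, f(30/7) = -1380/49, f(71/14) = -4047/98, f(41/7) = -2788/49, f(93/14) = -7347/98, f(52/7) = -4680/49, f(115/14) = -11615/98, f(9) = -144.
T_7 = (Δt/2)·[f(t_0) + 2f(t_1) + ... + 2f(t_{6}) + f(t_7)].
Sum ≈ -389.798.

-389.798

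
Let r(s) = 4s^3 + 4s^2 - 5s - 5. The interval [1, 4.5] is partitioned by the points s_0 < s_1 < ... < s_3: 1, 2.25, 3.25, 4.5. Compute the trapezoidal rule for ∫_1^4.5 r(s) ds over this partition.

493.859375

Subinterval widths: 1.25, 1, 1.25.
r(1) = -2, r(2.25) = 49.5625, r(3.25) = 158.3125, r(4.5) = 418.
On each subinterval the trapezoid contributes (Δs_i/2)·[r(s_{i-1}) + r(s_i)].
Sum = 493.859375.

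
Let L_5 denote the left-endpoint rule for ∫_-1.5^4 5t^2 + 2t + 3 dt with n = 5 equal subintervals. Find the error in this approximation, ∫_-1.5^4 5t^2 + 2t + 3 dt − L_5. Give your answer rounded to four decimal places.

Exact integral: ∫_-1.5^4 f(t) dt ≈ 142.541667.
L_5 = 104.225.
Error ≈ 142.541667 − 104.225 ≈ 38.3167.

38.3167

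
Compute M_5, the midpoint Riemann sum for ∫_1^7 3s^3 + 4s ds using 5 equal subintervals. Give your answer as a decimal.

Δs = (7 − 1)/5 = 1.2.
Midpoints: 1.6, 2.8, 4, 5.2, 6.4.
f(1.6) = 18.688, f(2.8) = 77.056, f(4) = 208, f(5.2) = 442.624, f(6.4) = 812.032.
Sum = Δs · [f(1.6) + f(2.8) + f(4) + f(5.2) + f(6.4)].
Sum = 1870.08.

1870.08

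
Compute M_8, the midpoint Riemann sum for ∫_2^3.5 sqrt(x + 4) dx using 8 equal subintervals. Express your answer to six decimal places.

Δx = (3.5 − 2)/8 = 0.1875.
Midpoints: 2.09375, 2.28125, 2.46875, 2.65625, 2.84375, 3.03125, 3.21875, 3.40625.
f(2.09375) ≈ 2.468552, f(2.28125) ≈ 2.506242, f(2.46875) ≈ 2.543374, f(2.65625) ≈ 2.579971, f(2.84375) ≈ 2.616056, f(3.03125) ≈ 2.651650, f(3.21875) ≈ 2.686773, f(3.40625) ≈ 2.721443.
Sum = Δx · [f(2.09375) + f(2.28125) + f(2.46875) + ...].
Sum ≈ 3.895137.

3.895137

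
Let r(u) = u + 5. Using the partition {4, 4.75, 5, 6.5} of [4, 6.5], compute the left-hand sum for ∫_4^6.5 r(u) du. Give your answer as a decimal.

Subinterval widths: 0.75, 0.25, 1.5.
Left endpoints: 4, 4.75, 5.
r(4) = 9, r(4.75) = 9.75, r(5) = 10.
Sum = Σ Δu_i · r(u_i).
Sum = 24.1875.

24.1875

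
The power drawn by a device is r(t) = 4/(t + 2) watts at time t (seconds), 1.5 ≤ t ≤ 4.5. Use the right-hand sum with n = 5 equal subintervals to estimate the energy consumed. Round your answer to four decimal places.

Δt = (4.5 − 1.5)/5 = 0.6.
Right endpoints: 2.1, 2.7, 3.3, 3.9, 4.5.
r(2.1) = 40/41, r(2.7) = 40/47, r(3.3) = 40/53, r(3.9) = 40/59, r(4.5) = 8/13.
Sum = Δt · [r(2.1) + r(2.7) + r(3.3) + r(3.9) + r(4.5)].
Sum ≈ 2.3248.

2.3248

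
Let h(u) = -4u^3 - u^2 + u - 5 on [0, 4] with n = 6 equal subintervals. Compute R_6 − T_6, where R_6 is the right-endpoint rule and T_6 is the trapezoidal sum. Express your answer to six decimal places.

-89.333333

R_6 ≈ -386.07407407.
T_6 ≈ -296.74074074.
R_6 − T_6 ≈ -89.333333.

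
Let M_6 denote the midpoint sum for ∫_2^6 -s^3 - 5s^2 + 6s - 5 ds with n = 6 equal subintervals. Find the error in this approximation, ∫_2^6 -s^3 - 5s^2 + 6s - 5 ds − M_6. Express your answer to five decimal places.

Exact integral: ∫_2^6 f(s) ds ≈ -590.6666667.
M_6 ≈ -588.1481481.
Error ≈ -590.6666667 − (-588.1481481) ≈ -2.51852.

-2.51852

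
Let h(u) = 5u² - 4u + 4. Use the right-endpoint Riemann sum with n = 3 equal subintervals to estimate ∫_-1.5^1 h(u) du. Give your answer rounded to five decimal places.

14.46759

Δu = (1 − (-1.5))/3 = 5/6.
Right endpoints: -2/3, 1/6, 1.
h(-2/3) = 80/9, h(1/6) = 125/36, h(1) = 5.
Sum = Δu · [h(-2/3) + h(1/6) + h(1)].
Sum ≈ 14.46759.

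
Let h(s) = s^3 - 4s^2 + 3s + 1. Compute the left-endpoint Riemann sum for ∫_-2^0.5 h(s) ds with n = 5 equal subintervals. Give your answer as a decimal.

-26.25

Δs = (0.5 − (-2))/5 = 0.5.
Left endpoints: -2, -1.5, -1, -0.5, 0.
h(-2) = -29, h(-1.5) = -15.875, h(-1) = -7, h(-0.5) = -1.625, h(0) = 1.
Sum = Δs · [h(-2) + h(-1.5) + h(-1) + h(-0.5) + h(0)].
Sum = -26.25.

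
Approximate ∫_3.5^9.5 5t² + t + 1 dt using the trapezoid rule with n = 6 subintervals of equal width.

Δt = (9.5 − 3.5)/6 = 1.
f(3.5) = 65.75, f(4.5) = 106.75, f(5.5) = 157.75, f(6.5) = 218.75, f(7.5) = 289.75, f(8.5) = 370.75, f(9.5) = 461.75.
T_6 = (Δt/2)·[f(t_0) + 2f(t_1) + ... + 2f(t_{5}) + f(t_6)].
Sum = 1407.5.

1407.5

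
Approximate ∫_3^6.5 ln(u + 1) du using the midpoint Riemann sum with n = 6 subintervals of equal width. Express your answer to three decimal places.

Δu = (6.5 − 3)/6 = 7/12.
Midpoints: 79/24, 3.875, 107/24, 121/24, 5.625, 149/24.
f(79/24) ≈ 1.457, f(3.875) ≈ 1.584, f(107/24) ≈ 1.697, f(121/24) ≈ 1.799, f(5.625) ≈ 1.891, f(149/24) ≈ 1.975.
Sum = Δu · [f(79/24) + f(3.875) + f(107/24) + ...].
Sum ≈ 6.068.

6.068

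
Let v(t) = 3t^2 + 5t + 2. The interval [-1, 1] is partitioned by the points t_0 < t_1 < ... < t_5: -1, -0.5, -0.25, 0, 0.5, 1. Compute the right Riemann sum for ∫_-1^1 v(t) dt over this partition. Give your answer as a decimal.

Subinterval widths: 0.5, 0.25, 0.25, 0.5, 0.5.
Right endpoints: -0.5, -0.25, 0, 0.5, 1.
v(-0.5) = 0.25, v(-0.25) = 0.9375, v(0) = 2, v(0.5) = 5.25, v(1) = 10.
Sum = Σ Δt_i · v(t_i).
Sum = 8.484375.

8.484375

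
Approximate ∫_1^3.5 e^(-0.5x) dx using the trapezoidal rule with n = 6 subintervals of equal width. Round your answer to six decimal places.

0.868642

Δx = (3.5 − 1)/6 = 5/12.
f(1) ≈ 0.606531, f(17/12) ≈ 0.492464, f(11/6) ≈ 0.399850, f(2.25) ≈ 0.324652, f(8/3) ≈ 0.263597, f(37/12) ≈ 0.214024, f(3.5) ≈ 0.173774.
T_6 = (Δx/2)·[f(x_0) + 2f(x_1) + ... + 2f(x_{5}) + f(x_6)].
Sum ≈ 0.868642.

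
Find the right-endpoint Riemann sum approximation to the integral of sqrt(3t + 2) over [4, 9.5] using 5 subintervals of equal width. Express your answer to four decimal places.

Δt = (9.5 − 4)/5 = 1.1.
Right endpoints: 5.1, 6.2, 7.3, 8.4, 9.5.
f(5.1) ≈ 4.1593, f(6.2) ≈ 4.5387, f(7.3) ≈ 4.8888, f(8.4) ≈ 5.2154, f(9.5) ≈ 5.5227.
Sum = Δt · [f(5.1) + f(6.2) + f(7.3) + f(8.4) + f(9.5)].
Sum ≈ 26.7573.

26.7573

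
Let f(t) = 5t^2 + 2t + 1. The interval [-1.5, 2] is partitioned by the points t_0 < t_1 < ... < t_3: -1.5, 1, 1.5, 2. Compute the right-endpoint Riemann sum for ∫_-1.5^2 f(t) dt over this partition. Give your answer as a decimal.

40.125

Subinterval widths: 2.5, 0.5, 0.5.
Right endpoints: 1, 1.5, 2.
f(1) = 8, f(1.5) = 15.25, f(2) = 25.
Sum = Σ Δt_i · f(t_i).
Sum = 40.125.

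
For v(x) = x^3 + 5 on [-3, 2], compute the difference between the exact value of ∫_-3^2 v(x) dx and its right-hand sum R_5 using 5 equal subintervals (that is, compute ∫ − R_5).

-16.25

Exact integral: ∫_-3^2 v(x) dx = 8.75.
R_5 = 25.
Error = 8.75 − 25 = -16.25.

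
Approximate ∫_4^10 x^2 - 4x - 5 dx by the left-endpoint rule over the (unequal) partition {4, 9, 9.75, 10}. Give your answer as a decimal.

Subinterval widths: 5, 0.75, 0.25.
Left endpoints: 4, 9, 9.75.
f(4) = -5, f(9) = 40, f(9.75) = 51.0625.
Sum = Σ Δx_i · f(x_i).
Sum = 17.765625.

17.765625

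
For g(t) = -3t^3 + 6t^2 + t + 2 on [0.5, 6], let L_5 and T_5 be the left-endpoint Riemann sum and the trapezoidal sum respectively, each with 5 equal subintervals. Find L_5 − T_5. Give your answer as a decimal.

L_5 = -301.9225.
T_5 = -537.11625.
L_5 − T_5 = 235.19375.

235.19375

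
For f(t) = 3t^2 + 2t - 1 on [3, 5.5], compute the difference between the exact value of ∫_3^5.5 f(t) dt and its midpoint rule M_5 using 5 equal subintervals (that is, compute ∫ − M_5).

Exact integral: ∫_3^5.5 f(t) dt = 158.125.
M_5 = 157.96875.
Error = 158.125 − 157.96875 = 0.15625.

0.15625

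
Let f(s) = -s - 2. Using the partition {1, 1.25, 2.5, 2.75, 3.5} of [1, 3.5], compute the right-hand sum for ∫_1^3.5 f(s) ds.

-11.75

Subinterval widths: 0.25, 1.25, 0.25, 0.75.
Right endpoints: 1.25, 2.5, 2.75, 3.5.
f(1.25) = -3.25, f(2.5) = -4.5, f(2.75) = -4.75, f(3.5) = -5.5.
Sum = Σ Δs_i · f(s_i).
Sum = -11.75.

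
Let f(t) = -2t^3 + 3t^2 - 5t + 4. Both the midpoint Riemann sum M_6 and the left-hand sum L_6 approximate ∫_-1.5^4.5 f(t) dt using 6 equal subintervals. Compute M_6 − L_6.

-73.5

M_6 = -126.
L_6 = -52.5.
M_6 − L_6 = -73.5.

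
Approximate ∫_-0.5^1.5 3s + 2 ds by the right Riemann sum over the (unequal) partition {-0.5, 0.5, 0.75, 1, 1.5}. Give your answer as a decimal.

9.0625

Subinterval widths: 1, 0.25, 0.25, 0.5.
Right endpoints: 0.5, 0.75, 1, 1.5.
f(0.5) = 3.5, f(0.75) = 4.25, f(1) = 5, f(1.5) = 6.5.
Sum = Σ Δs_i · f(s_i).
Sum = 9.0625.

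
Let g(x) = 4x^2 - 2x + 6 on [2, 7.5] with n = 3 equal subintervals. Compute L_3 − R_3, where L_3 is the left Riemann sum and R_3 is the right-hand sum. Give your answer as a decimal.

L_3 ≈ 363.40741.
R_3 ≈ 726.40741.
L_3 − R_3 = -363.

-363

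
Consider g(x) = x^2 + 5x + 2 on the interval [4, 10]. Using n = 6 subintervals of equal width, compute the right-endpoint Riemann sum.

592

Δx = (10 − 4)/6 = 1.
Right endpoints: 5, 6, 7, 8, 9, 10.
g(5) = 52, g(6) = 68, g(7) = 86, g(8) = 106, g(9) = 128, g(10) = 152.
Sum = Δx · [g(5) + g(6) + g(7) + ...].
Sum = 592.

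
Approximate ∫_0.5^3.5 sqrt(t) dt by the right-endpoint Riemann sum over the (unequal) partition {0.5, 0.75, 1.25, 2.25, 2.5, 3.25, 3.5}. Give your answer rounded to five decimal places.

Subinterval widths: 0.25, 0.5, 1, 0.25, 0.75, 0.25.
Right endpoints: 0.75, 1.25, 2.25, 2.5, 3.25, 3.5.
f(0.75) ≈ 0.86603, f(1.25) ≈ 1.11803, f(2.25) ≈ 1.50000, f(2.5) ≈ 1.58114, f(3.25) ≈ 1.80278, f(3.5) ≈ 1.87083.
Sum = Σ Δt_i · f(t_i).
Sum ≈ 4.49060.

4.49060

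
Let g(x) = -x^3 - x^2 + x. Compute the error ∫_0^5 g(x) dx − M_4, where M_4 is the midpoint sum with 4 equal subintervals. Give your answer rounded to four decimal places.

Exact integral: ∫_0^5 g(x) dx ≈ -185.416667.
M_4 = -179.8828125.
Error ≈ -185.416667 − (-179.8828125) ≈ -5.5339.

-5.5339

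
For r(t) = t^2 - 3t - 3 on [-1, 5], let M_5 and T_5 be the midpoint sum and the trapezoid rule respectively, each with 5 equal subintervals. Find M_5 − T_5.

M_5 = -12.72.
T_5 = -10.56.
M_5 − T_5 = -2.16.

-2.16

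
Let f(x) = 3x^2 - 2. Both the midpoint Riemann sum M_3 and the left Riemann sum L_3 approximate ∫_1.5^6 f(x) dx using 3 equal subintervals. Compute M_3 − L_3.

68.34375

M_3 = 201.09375.
L_3 = 132.75.
M_3 − L_3 = 68.34375.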